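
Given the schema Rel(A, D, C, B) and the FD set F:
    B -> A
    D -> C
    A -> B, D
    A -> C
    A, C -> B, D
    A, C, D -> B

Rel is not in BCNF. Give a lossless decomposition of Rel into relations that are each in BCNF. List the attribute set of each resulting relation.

{A, B, D}; {C, D}

Candidate keys of the original relation: {A}, {B}.
Within {A, B, C, D}: {D}⁺ ∩ {A, B, C, D} = {C, D}, not the whole set, so D -> C violates BCNF; decompose into {C, D} and {A, B, D}.
{C, D} is in BCNF.
{A, B, D} is in BCNF.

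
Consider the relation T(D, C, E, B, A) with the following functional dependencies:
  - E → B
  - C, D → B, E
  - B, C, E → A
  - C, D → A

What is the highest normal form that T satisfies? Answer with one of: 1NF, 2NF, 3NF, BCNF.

Candidate key: {C, D}. Prime attributes: {C, D}.
For E → B we have {E}⁺ = {B, E}; {E} is not a superkey, so BCNF fails.
E → B determines the non-prime attribute {B} from a non-superkey — 3NF is violated.
No proper subset of a key has a non-prime attribute in its closure, so there is no partial dependency; 2NF holds.

2NF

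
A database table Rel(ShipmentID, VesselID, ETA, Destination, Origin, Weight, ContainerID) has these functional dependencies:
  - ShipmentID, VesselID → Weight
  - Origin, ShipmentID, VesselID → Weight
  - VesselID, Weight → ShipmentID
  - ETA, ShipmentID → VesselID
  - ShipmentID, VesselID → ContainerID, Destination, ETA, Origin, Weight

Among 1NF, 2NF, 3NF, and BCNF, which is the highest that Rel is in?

BCNF

Candidate keys: {ETA, ShipmentID}, {ShipmentID, VesselID}, {VesselID, Weight}. Prime attributes: {ETA, ShipmentID, VesselID, Weight}.
Every FD has a superkey on the left, so the relation is in BCNF.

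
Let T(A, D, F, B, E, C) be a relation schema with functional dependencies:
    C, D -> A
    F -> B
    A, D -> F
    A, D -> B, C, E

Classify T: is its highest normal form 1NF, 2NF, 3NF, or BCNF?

Candidate keys: {A, D}, {C, D}. Prime attributes: {A, C, D}.
F -> B: {F}⁺ = {B, F}, which is not all of the attributes, so the left side is not a superkey — BCNF is violated.
Because {B} is non-prime and the left side of F -> B is not a superkey, the relation is not in 3NF.
Checking every proper subset of each key, none determines a non-prime attribute — 2NF is satisfied.

2NF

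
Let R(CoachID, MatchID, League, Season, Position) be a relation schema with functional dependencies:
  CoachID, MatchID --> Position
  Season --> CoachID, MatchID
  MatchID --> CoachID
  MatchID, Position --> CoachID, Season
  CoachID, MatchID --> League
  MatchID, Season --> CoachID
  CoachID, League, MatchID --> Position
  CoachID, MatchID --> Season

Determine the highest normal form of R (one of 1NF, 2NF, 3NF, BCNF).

BCNF

Candidate keys: {MatchID}, {Season}. Prime attributes: {MatchID, Season}.
Each dependency's left side is a superkey — BCNF holds.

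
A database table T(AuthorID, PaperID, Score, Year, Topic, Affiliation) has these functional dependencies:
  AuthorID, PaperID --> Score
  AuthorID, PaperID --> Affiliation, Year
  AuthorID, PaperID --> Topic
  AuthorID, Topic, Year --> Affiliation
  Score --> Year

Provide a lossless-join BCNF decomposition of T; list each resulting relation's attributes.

Candidate key of the original relation: {AuthorID, PaperID}.
{Affiliation, AuthorID, PaperID, Score, Topic, Year}: {AuthorID, Topic, Year} determines {Affiliation, AuthorID, Topic, Year} here but is not a superkey — split on AuthorID, Topic, Year --> Affiliation, giving {Affiliation, AuthorID, Topic, Year} and {AuthorID, PaperID, Score, Topic, Year}.
{Affiliation, AuthorID, Topic, Year}: every determinant is a superkey — BCNF.
{AuthorID, PaperID, Score, Topic, Year}: {Score} determines {Score, Year} here but is not a superkey — split on Score --> Year, giving {Score, Year} and {AuthorID, PaperID, Score, Topic}.
{Score, Year}: every determinant is a superkey — BCNF.
{AuthorID, PaperID, Score, Topic}: every determinant is a superkey — BCNF.

{Affiliation, AuthorID, Topic, Year}; {AuthorID, PaperID, Score, Topic}; {Score, Year}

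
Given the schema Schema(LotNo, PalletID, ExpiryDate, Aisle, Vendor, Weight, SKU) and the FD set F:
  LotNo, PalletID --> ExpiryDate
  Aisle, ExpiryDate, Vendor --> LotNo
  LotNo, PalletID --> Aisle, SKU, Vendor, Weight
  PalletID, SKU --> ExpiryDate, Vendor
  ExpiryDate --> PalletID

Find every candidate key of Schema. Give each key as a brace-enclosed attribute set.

Closure of {ExpiryDate, LotNo} is {Aisle, ExpiryDate, LotNo, PalletID, SKU, Vendor, Weight}, the whole schema; {ExpiryDate, LotNo} is a candidate key.
Closure of {LotNo, PalletID} is {Aisle, ExpiryDate, LotNo, PalletID, SKU, Vendor, Weight}, the whole schema; {LotNo, PalletID} is a candidate key.
Closure of {Aisle, ExpiryDate, SKU} is {Aisle, ExpiryDate, LotNo, PalletID, SKU, Vendor, Weight}, the whole schema; {Aisle, ExpiryDate, SKU} is a candidate key.
Closure of {Aisle, ExpiryDate, Vendor} is {Aisle, ExpiryDate, LotNo, PalletID, SKU, Vendor, Weight}, the whole schema; {Aisle, ExpiryDate, Vendor} is a candidate key.
Closure of {Aisle, PalletID, SKU} is {Aisle, ExpiryDate, LotNo, PalletID, SKU, Vendor, Weight}, the whole schema; {Aisle, PalletID, SKU} is a candidate key.
These are minimal and exhaustive — every other superkey contains one of them.

{Aisle, ExpiryDate, SKU}, {Aisle, ExpiryDate, Vendor}, {Aisle, PalletID, SKU}, {ExpiryDate, LotNo}, {LotNo, PalletID}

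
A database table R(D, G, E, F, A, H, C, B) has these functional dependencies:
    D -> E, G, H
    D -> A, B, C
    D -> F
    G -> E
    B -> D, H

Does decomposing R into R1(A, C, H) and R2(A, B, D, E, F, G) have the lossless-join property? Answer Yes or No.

Common attributes: {A}; their closure is {A}.
The closure covers neither R1 nor R2 entirely; the join is not lossless.

No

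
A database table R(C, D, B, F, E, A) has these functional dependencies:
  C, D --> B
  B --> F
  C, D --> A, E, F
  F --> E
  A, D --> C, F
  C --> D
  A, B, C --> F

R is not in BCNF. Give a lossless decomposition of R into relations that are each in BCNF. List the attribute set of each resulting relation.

Candidate keys of the original relation: {A, D}, {C}.
Within {A, B, C, D, E, F}: {B}⁺ ∩ {A, B, C, D, E, F} = {B, E, F}, not the whole set, so B --> E, F violates BCNF; decompose into {B, E, F} and {A, B, C, D}.
Within {B, E, F}: {F}⁺ ∩ {B, E, F} = {E, F}, not the whole set, so F --> E violates BCNF; decompose into {E, F} and {B, F}.
{E, F} has no BCNF violation.
{B, F} has no BCNF violation.
{A, B, C, D} has no BCNF violation.

{A, B, C, D}; {B, F}; {E, F}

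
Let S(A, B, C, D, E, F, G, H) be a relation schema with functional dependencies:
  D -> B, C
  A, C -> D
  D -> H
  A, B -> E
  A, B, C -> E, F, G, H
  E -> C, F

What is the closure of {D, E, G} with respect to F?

Start with {D, E, G}.
D -> B, C applies; add {B, C} → now {B, C, D, E, G}.
D -> H applies; add {H} → now {B, C, D, E, G, H}.
E -> C, F applies; add {F} → now {B, C, D, E, F, G, H}.
No further FD applies.

{B, C, D, E, F, G, H}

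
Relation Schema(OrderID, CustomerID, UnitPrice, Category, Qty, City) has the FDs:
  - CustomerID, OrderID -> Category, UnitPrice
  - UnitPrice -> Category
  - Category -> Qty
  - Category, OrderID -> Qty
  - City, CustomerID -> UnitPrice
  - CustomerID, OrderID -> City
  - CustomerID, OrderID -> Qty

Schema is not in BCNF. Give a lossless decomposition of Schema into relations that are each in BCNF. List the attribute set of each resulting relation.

{Category, Qty}; {Category, UnitPrice}; {City, CustomerID, OrderID}; {City, CustomerID, UnitPrice}

Candidate key of the original relation: {CustomerID, OrderID}.
{Category, City, CustomerID, OrderID, Qty, UnitPrice}: {UnitPrice} determines {Category, Qty, UnitPrice} here but is not a superkey — split on UnitPrice -> Category, Qty, giving {Category, Qty, UnitPrice} and {City, CustomerID, OrderID, UnitPrice}.
{Category, Qty, UnitPrice}: {Category} determines {Category, Qty} here but is not a superkey — split on Category -> Qty, giving {Category, Qty} and {Category, UnitPrice}.
{Category, Qty}: every determinant is a superkey — BCNF.
{Category, UnitPrice}: every determinant is a superkey — BCNF.
{City, CustomerID, OrderID, UnitPrice}: {City, CustomerID} determines {City, CustomerID, UnitPrice} here but is not a superkey — split on City, CustomerID -> UnitPrice, giving {City, CustomerID, UnitPrice} and {City, CustomerID, OrderID}.
{City, CustomerID, UnitPrice}: every determinant is a superkey — BCNF.
{City, CustomerID, OrderID}: every determinant is a superkey — BCNF.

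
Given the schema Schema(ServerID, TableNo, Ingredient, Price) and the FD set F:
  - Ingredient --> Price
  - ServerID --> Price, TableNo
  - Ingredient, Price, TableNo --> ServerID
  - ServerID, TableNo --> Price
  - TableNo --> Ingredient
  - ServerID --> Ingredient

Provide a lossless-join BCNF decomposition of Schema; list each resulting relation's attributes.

Candidate keys of the original relation: {ServerID}, {TableNo}.
Within {Ingredient, Price, ServerID, TableNo}: {Ingredient}⁺ ∩ {Ingredient, Price, ServerID, TableNo} = {Ingredient, Price}, not the whole set, so Ingredient --> Price violates BCNF; decompose into {Ingredient, Price} and {Ingredient, ServerID, TableNo}.
{Ingredient, Price} has no BCNF violation.
{Ingredient, ServerID, TableNo} has no BCNF violation.

{Ingredient, Price}; {Ingredient, ServerID, TableNo}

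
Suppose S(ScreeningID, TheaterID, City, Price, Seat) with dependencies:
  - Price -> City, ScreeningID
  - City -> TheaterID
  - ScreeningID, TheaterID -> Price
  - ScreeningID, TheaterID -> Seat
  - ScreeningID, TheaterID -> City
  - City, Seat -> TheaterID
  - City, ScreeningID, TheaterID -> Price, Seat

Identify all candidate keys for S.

{Price} is a candidate key since {Price}⁺ = {City, Price, ScreeningID, Seat, TheaterID} covers every attribute.
{City, ScreeningID} is a candidate key since {City, ScreeningID}⁺ = {City, Price, ScreeningID, Seat, TheaterID} covers every attribute.
{ScreeningID, TheaterID} is a candidate key since {ScreeningID, TheaterID}⁺ = {City, Price, ScreeningID, Seat, TheaterID} covers every attribute.
Any other superkey properly contains one of these, so there are no further candidate keys.

{City, ScreeningID}, {Price}, {ScreeningID, TheaterID}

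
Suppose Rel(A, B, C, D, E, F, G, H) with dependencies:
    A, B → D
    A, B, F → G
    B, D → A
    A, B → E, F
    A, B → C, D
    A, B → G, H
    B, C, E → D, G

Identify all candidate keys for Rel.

{A, B}, {B, C, E}, {B, D}

Attributes never on any right-hand side: {B} — every candidate key must contain it.
{A, B}⁺ = {A, B, C, D, E, F, G, H} — all of the relation — so {A, B} is a candidate key.
{B, D}⁺ = {A, B, C, D, E, F, G, H} — all of the relation — so {B, D} is a candidate key.
{B, C, E}⁺ = {A, B, C, D, E, F, G, H} — all of the relation — so {B, C, E} is a candidate key.
No proper subset of any of these is a key, and no other minimal superkey exists.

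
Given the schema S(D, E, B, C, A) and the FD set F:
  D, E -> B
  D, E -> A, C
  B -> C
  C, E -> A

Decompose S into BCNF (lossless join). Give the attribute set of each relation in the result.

{A, B, E}; {B, C}; {B, D, E}

Candidate key of the original relation: {D, E}.
In {A, B, C, D, E}, {B} is not a superkey ({B}⁺ restricted to this set is {B, C}), so split on B -> C into {B, C} and {A, B, D, E}.
{B, C} is in BCNF.
In {A, B, D, E}, {B, E} is not a superkey ({B, E}⁺ restricted to this set is {A, B, E}), so split on B, E -> A into {A, B, E} and {B, D, E}.
{A, B, E} is in BCNF.
{B, D, E} is in BCNF.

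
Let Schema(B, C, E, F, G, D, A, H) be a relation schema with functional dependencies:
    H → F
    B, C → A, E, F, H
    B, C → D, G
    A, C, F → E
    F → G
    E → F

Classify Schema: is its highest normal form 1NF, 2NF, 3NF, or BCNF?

Candidate key: {B, C}. Prime attributes: {B, C}.
For H → F we have {H}⁺ = {F, G, H}; {H} is not a superkey, so BCNF fails.
H → F determines the non-prime attribute {F} from a non-superkey — 3NF is violated.
No proper subset of a key has a non-prime attribute in its closure, so there is no partial dependency; 2NF holds.

2NF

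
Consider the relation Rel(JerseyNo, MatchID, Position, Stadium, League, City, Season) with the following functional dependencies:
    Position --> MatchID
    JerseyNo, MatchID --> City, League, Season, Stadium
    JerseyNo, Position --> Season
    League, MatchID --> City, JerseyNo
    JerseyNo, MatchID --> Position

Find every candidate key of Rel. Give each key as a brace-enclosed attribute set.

{JerseyNo, MatchID}, {JerseyNo, Position}, {League, MatchID}, {League, Position}

{JerseyNo, MatchID}⁺ = {City, JerseyNo, League, MatchID, Position, Season, Stadium} — all of the relation — so {JerseyNo, MatchID} is a candidate key.
{JerseyNo, Position}⁺ = {City, JerseyNo, League, MatchID, Position, Season, Stadium} — all of the relation — so {JerseyNo, Position} is a candidate key.
{League, MatchID}⁺ = {City, JerseyNo, League, MatchID, Position, Season, Stadium} — all of the relation — so {League, MatchID} is a candidate key.
{League, Position}⁺ = {City, JerseyNo, League, MatchID, Position, Season, Stadium} — all of the relation — so {League, Position} is a candidate key.
These are minimal and exhaustive — every other superkey contains one of them.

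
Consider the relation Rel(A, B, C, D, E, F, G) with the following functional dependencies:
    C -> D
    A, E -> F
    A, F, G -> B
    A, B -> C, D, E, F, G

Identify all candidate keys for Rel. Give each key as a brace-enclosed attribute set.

No FD produces {A}, so it must be in every candidate key.
{A, B}⁺ = {A, B, C, D, E, F, G}, which is every attribute, so {A, B} is a candidate key.
{A, E, G}⁺ = {A, B, C, D, E, F, G}, which is every attribute, so {A, E, G} is a candidate key.
{A, F, G}⁺ = {A, B, C, D, E, F, G}, which is every attribute, so {A, F, G} is a candidate key.
No proper subset of any of these is a key, and no other minimal superkey exists.

{A, B}, {A, E, G}, {A, F, G}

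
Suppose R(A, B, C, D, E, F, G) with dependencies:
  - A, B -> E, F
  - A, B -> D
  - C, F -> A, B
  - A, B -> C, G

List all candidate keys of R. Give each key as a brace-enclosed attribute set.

{A, B}, {C, F}

{A, B}⁺ = {A, B, C, D, E, F, G}, which is every attribute, so {A, B} is a candidate key.
{C, F}⁺ = {A, B, C, D, E, F, G}, which is every attribute, so {C, F} is a candidate key.
These are minimal and exhaustive — every other superkey contains one of them.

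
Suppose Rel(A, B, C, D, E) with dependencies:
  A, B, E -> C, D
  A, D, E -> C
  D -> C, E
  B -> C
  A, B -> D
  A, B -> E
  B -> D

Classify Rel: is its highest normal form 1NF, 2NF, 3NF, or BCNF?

Candidate key: {A, B}. Prime attributes: {A, B}.
A, D, E -> C: {A, D, E}⁺ = {A, C, D, E}, which is not all of the attributes, so the left side is not a superkey — BCNF is violated.
A, D, E -> C has non-prime {C} on the right and a non-superkey on the left, so 3NF fails.
Since {B} ⊂ {A, B} and {B}⁺ ⊇ {C, D, E} with {C, D, E} non-prime, there is a partial dependency; 2NF fails.

1NF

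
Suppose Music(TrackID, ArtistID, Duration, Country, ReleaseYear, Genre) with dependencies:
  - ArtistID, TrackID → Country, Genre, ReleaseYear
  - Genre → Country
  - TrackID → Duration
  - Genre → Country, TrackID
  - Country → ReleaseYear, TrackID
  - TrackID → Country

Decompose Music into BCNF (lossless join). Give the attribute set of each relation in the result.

Candidate keys of the original relation: {ArtistID, Country}, {ArtistID, Genre}, {ArtistID, TrackID}.
In {ArtistID, Country, Duration, Genre, ReleaseYear, TrackID}, {Genre} is not a superkey ({Genre}⁺ restricted to this set is {Country, Duration, Genre, ReleaseYear, TrackID}), so split on Genre → Country, Duration, ReleaseYear, TrackID into {Country, Duration, Genre, ReleaseYear, TrackID} and {ArtistID, Genre}.
In {Country, Duration, Genre, ReleaseYear, TrackID}, {TrackID} is not a superkey ({TrackID}⁺ restricted to this set is {Country, Duration, ReleaseYear, TrackID}), so split on TrackID → Country, Duration, ReleaseYear into {Country, Duration, ReleaseYear, TrackID} and {Genre, TrackID}.
{Country, Duration, ReleaseYear, TrackID}: every determinant is a superkey — BCNF.
{Genre, TrackID}: every determinant is a superkey — BCNF.
{ArtistID, Genre}: every determinant is a superkey — BCNF.

{ArtistID, Genre}; {Country, Duration, ReleaseYear, TrackID}; {Genre, TrackID}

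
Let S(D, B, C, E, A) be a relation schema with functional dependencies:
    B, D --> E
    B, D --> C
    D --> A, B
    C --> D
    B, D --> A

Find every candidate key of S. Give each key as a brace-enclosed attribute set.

{C}, {D}

{C} is a candidate key since {C}⁺ = {A, B, C, D, E} covers every attribute.
{D} is a candidate key since {D}⁺ = {A, B, C, D, E} covers every attribute.
Any other superkey properly contains one of these, so there are no further candidate keys.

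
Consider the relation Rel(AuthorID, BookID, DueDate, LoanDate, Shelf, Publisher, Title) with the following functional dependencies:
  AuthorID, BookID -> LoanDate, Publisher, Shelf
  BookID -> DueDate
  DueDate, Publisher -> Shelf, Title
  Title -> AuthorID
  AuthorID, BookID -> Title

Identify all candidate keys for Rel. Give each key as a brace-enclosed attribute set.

No FD produces {BookID}, so it must be in every candidate key.
{AuthorID, BookID}⁺ = {AuthorID, BookID, DueDate, LoanDate, Publisher, Shelf, Title} — all of the relation — so {AuthorID, BookID} is a candidate key.
{BookID, Publisher}⁺ = {AuthorID, BookID, DueDate, LoanDate, Publisher, Shelf, Title} — all of the relation — so {BookID, Publisher} is a candidate key.
{BookID, Title}⁺ = {AuthorID, BookID, DueDate, LoanDate, Publisher, Shelf, Title} — all of the relation — so {BookID, Title} is a candidate key.
No proper subset of any of these is a key, and no other minimal superkey exists.

{AuthorID, BookID}, {BookID, Publisher}, {BookID, Title}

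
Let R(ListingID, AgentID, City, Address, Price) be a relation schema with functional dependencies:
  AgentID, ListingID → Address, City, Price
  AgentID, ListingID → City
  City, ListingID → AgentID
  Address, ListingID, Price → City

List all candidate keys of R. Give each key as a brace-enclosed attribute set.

No FD produces {ListingID}, so it must be in every candidate key.
Closure of {AgentID, ListingID} is {Address, AgentID, City, ListingID, Price}, the whole schema; {AgentID, ListingID} is a candidate key.
Closure of {City, ListingID} is {Address, AgentID, City, ListingID, Price}, the whole schema; {City, ListingID} is a candidate key.
Closure of {Address, ListingID, Price} is {Address, AgentID, City, ListingID, Price}, the whole schema; {Address, ListingID, Price} is a candidate key.
Any other superkey properly contains one of these, so there are no further candidate keys.

{Address, ListingID, Price}, {AgentID, ListingID}, {City, ListingID}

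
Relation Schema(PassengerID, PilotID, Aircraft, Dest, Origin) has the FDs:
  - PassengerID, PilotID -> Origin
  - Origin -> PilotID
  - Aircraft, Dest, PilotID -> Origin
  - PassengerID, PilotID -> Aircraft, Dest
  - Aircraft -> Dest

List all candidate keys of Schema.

Attributes never on any right-hand side: {PassengerID} — every candidate key must contain it.
{Origin, PassengerID}⁺ = {Aircraft, Dest, Origin, PassengerID, PilotID}, which is every attribute, so {Origin, PassengerID} is a candidate key.
{PassengerID, PilotID}⁺ = {Aircraft, Dest, Origin, PassengerID, PilotID}, which is every attribute, so {PassengerID, PilotID} is a candidate key.
Any other superkey properly contains one of these, so there are no further candidate keys.

{Origin, PassengerID}, {PassengerID, PilotID}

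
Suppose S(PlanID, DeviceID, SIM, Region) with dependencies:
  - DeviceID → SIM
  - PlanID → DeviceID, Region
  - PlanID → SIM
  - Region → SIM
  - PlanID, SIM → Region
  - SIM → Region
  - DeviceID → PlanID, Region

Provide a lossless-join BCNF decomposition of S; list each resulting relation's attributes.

{DeviceID, PlanID, Region}; {Region, SIM}

Candidate keys of the original relation: {DeviceID}, {PlanID}.
{DeviceID, PlanID, Region, SIM}: {Region} determines {Region, SIM} here but is not a superkey — split on Region → SIM, giving {Region, SIM} and {DeviceID, PlanID, Region}.
{Region, SIM} is in BCNF.
{DeviceID, PlanID, Region} is in BCNF.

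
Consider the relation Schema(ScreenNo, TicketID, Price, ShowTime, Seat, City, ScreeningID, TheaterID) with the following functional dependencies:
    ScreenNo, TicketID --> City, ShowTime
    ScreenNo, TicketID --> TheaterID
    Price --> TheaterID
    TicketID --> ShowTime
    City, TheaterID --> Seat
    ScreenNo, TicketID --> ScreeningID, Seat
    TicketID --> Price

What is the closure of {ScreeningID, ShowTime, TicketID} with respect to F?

Start with {ScreeningID, ShowTime, TicketID}.
TicketID --> Price applies; add {Price} → now {Price, ScreeningID, ShowTime, TicketID}.
Price --> TheaterID applies; add {TheaterID} → now {Price, ScreeningID, ShowTime, TheaterID, TicketID}.
No further FD applies.

{Price, ScreeningID, ShowTime, TheaterID, TicketID}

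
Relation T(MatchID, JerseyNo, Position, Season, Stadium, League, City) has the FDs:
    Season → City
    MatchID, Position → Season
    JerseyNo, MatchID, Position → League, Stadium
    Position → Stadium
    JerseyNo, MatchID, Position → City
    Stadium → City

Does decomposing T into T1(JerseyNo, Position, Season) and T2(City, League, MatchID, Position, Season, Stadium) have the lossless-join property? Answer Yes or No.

No

T1 ∩ T2 = {Position, Season}; its closure under F is {City, Position, Season, Stadium}.
The closure covers neither T1 nor T2 entirely; the join is not lossless.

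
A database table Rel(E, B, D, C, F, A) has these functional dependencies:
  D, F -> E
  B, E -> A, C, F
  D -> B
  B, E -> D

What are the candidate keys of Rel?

{B, E}⁺ = {A, B, C, D, E, F} — all of the relation — so {B, E} is a candidate key.
{D, E}⁺ = {A, B, C, D, E, F} — all of the relation — so {D, E} is a candidate key.
{D, F}⁺ = {A, B, C, D, E, F} — all of the relation — so {D, F} is a candidate key.
These are minimal and exhaustive — every other superkey contains one of them.

{B, E}, {D, E}, {D, F}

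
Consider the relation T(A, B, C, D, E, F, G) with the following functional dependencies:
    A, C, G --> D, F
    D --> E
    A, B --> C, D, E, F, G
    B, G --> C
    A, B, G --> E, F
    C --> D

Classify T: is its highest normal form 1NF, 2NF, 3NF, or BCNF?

2NF

Candidate key: {A, B}. Prime attributes: {A, B}.
A, C, G --> D, F breaks BCNF: {A, C, G}⁺ = {A, C, D, E, F, G}, so {A, C, G} is not a superkey.
Because {D, F} are non-prime and the left side of A, C, G --> D, F is not a superkey, the relation is not in 3NF.
No non-prime attribute depends on a proper subset of any candidate key, so 2NF holds.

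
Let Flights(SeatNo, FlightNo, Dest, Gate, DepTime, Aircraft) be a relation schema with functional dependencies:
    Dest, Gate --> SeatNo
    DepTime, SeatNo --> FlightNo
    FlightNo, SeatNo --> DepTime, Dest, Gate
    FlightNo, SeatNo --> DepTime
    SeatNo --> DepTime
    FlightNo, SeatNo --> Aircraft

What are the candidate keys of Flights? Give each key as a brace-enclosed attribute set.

{Dest, Gate}, {SeatNo}

{SeatNo}⁺ = {Aircraft, DepTime, Dest, FlightNo, Gate, SeatNo} — all of the relation — so {SeatNo} is a candidate key.
{Dest, Gate}⁺ = {Aircraft, DepTime, Dest, FlightNo, Gate, SeatNo} — all of the relation — so {Dest, Gate} is a candidate key.
No proper subset of any of these is a key, and no other minimal superkey exists.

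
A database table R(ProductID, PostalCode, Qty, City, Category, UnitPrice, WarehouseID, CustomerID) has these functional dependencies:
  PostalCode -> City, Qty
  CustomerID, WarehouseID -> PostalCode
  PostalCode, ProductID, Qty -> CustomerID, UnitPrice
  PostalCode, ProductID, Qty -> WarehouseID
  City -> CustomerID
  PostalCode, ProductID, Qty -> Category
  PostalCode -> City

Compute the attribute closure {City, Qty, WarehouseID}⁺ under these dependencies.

Start with {City, Qty, WarehouseID}.
City -> CustomerID applies; add {CustomerID} → now {City, CustomerID, Qty, WarehouseID}.
CustomerID, WarehouseID -> PostalCode applies; add {PostalCode} → now {City, CustomerID, PostalCode, Qty, WarehouseID}.
No further FD applies.

{City, CustomerID, PostalCode, Qty, WarehouseID}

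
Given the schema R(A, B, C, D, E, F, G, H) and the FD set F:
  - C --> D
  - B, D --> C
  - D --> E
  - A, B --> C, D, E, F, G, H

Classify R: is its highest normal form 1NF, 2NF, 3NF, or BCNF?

Candidate key: {A, B}. Prime attributes: {A, B}.
For C --> D we have {C}⁺ = {C, D, E}; {C} is not a superkey, so BCNF fails.
Because {D} is non-prime and the left side of C --> D is not a superkey, the relation is not in 3NF.
No non-prime attribute depends on a proper subset of any candidate key, so 2NF holds.

2NF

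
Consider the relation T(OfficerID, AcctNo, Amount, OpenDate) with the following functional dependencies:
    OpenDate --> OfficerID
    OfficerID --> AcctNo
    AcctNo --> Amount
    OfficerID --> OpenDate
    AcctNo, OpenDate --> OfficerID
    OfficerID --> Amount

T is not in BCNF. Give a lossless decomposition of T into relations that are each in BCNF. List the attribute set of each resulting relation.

Candidate keys of the original relation: {OfficerID}, {OpenDate}.
In {AcctNo, Amount, OfficerID, OpenDate}, {AcctNo} is not a superkey ({AcctNo}⁺ restricted to this set is {AcctNo, Amount}), so split on AcctNo --> Amount into {AcctNo, Amount} and {AcctNo, OfficerID, OpenDate}.
{AcctNo, Amount} has no BCNF violation.
{AcctNo, OfficerID, OpenDate} has no BCNF violation.

{AcctNo, Amount}; {AcctNo, OfficerID, OpenDate}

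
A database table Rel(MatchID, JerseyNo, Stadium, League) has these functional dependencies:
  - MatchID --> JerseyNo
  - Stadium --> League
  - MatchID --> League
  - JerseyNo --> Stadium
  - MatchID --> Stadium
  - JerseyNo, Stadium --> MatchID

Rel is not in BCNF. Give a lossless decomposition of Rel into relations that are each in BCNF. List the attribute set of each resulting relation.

Candidate keys of the original relation: {JerseyNo}, {MatchID}.
Within {JerseyNo, League, MatchID, Stadium}: {Stadium}⁺ ∩ {JerseyNo, League, MatchID, Stadium} = {League, Stadium}, not the whole set, so Stadium --> League violates BCNF; decompose into {League, Stadium} and {JerseyNo, MatchID, Stadium}.
{League, Stadium}: every determinant is a superkey — BCNF.
{JerseyNo, MatchID, Stadium}: every determinant is a superkey — BCNF.

{JerseyNo, MatchID, Stadium}; {League, Stadium}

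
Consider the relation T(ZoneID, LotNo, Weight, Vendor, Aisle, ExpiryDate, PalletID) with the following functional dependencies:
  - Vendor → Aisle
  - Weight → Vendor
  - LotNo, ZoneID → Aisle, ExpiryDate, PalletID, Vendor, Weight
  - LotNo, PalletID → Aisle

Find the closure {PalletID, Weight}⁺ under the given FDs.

{Aisle, PalletID, Vendor, Weight}

Start with {PalletID, Weight}.
Weight → Vendor applies; add {Vendor} → now {PalletID, Vendor, Weight}.
Vendor → Aisle applies; add {Aisle} → now {Aisle, PalletID, Vendor, Weight}.
No further FD applies.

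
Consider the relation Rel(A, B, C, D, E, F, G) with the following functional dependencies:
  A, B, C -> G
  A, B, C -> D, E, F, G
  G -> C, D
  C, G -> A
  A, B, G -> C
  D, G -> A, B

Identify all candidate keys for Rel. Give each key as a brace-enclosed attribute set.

{A, B, C}, {G}

Closure of {G} is {A, B, C, D, E, F, G}, the whole schema; {G} is a candidate key.
Closure of {A, B, C} is {A, B, C, D, E, F, G}, the whole schema; {A, B, C} is a candidate key.
Any other superkey properly contains one of these, so there are no further candidate keys.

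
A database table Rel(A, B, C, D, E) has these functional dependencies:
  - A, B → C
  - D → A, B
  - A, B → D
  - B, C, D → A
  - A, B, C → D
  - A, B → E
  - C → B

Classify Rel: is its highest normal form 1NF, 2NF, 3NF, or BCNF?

3NF

Candidate keys: {A, B}, {A, C}, {D}. Prime attributes: {A, B, C, D}.
For C → B we have {C}⁺ = {B, C}; {C} is not a superkey, so BCNF fails.
But every attribute on its right side ({B}) is prime, and the same holds for every other non-superkey FD, so 3NF still holds.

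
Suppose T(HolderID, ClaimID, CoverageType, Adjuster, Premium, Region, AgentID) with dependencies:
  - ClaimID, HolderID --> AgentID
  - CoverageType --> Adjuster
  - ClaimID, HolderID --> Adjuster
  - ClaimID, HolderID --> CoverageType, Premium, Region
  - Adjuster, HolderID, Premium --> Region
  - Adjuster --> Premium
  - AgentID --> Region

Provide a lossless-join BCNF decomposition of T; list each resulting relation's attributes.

Candidate key of the original relation: {ClaimID, HolderID}.
{Adjuster, AgentID, ClaimID, CoverageType, HolderID, Premium, Region}: {CoverageType} determines {Adjuster, CoverageType, Premium} here but is not a superkey — split on CoverageType --> Adjuster, Premium, giving {Adjuster, CoverageType, Premium} and {AgentID, ClaimID, CoverageType, HolderID, Region}.
{Adjuster, CoverageType, Premium}: {Adjuster} determines {Adjuster, Premium} here but is not a superkey — split on Adjuster --> Premium, giving {Adjuster, Premium} and {Adjuster, CoverageType}.
{Adjuster, Premium} has no BCNF violation.
{Adjuster, CoverageType} has no BCNF violation.
{AgentID, ClaimID, CoverageType, HolderID, Region}: {AgentID} determines {AgentID, Region} here but is not a superkey — split on AgentID --> Region, giving {AgentID, Region} and {AgentID, ClaimID, CoverageType, HolderID}.
{AgentID, Region} has no BCNF violation.
{AgentID, ClaimID, CoverageType, HolderID} has no BCNF violation.

{Adjuster, CoverageType}; {Adjuster, Premium}; {AgentID, ClaimID, CoverageType, HolderID}; {AgentID, Region}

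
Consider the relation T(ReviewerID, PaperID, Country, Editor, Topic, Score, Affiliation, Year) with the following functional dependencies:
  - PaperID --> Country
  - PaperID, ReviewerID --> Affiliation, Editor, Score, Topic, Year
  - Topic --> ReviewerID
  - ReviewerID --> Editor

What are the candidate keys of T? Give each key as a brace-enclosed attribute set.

{PaperID, ReviewerID}, {PaperID, Topic}

No FD produces {PaperID}, so it must be in every candidate key.
Closure of {PaperID, ReviewerID} is {Affiliation, Country, Editor, PaperID, ReviewerID, Score, Topic, Year}, the whole schema; {PaperID, ReviewerID} is a candidate key.
Closure of {PaperID, Topic} is {Affiliation, Country, Editor, PaperID, ReviewerID, Score, Topic, Year}, the whole schema; {PaperID, Topic} is a candidate key.
These are minimal and exhaustive — every other superkey contains one of them.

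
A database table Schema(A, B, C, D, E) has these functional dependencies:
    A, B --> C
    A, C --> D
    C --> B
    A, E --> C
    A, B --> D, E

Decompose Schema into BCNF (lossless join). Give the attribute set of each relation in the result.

{A, C, D, E}; {B, C}

Candidate keys of the original relation: {A, B}, {A, C}, {A, E}.
Within {A, B, C, D, E}: {C}⁺ ∩ {A, B, C, D, E} = {B, C}, not the whole set, so C --> B violates BCNF; decompose into {B, C} and {A, C, D, E}.
{B, C}: every determinant is a superkey — BCNF.
{A, C, D, E}: every determinant is a superkey — BCNF.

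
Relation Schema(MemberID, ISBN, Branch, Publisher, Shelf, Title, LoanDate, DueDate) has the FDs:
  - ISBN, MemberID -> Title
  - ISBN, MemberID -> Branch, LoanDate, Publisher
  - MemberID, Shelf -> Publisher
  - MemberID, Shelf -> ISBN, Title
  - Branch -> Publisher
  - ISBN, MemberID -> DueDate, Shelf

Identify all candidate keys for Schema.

{ISBN, MemberID}, {MemberID, Shelf}

No FD produces {MemberID}, so it must be in every candidate key.
{ISBN, MemberID}⁺ = {Branch, DueDate, ISBN, LoanDate, MemberID, Publisher, Shelf, Title}, which is every attribute, so {ISBN, MemberID} is a candidate key.
{MemberID, Shelf}⁺ = {Branch, DueDate, ISBN, LoanDate, MemberID, Publisher, Shelf, Title}, which is every attribute, so {MemberID, Shelf} is a candidate key.
Any other superkey properly contains one of these, so there are no further candidate keys.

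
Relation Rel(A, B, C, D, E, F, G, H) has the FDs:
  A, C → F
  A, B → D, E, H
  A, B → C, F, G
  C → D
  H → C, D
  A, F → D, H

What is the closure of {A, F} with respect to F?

Start with {A, F}.
A, F → D, H applies; add {D, H} → now {A, D, F, H}.
H → C, D applies; add {C} → now {A, C, D, F, H}.
No further FD applies.

{A, C, D, F, H}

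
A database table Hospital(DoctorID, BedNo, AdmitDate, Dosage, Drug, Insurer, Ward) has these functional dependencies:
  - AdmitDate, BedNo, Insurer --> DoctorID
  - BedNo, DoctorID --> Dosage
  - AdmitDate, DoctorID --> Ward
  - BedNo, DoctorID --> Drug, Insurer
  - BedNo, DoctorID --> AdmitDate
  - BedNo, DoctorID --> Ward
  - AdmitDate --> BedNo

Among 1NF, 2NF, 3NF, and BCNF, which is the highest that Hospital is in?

Candidate keys: {AdmitDate, DoctorID}, {AdmitDate, Insurer}, {BedNo, DoctorID}. Prime attributes: {AdmitDate, BedNo, DoctorID, Insurer}.
AdmitDate --> BedNo breaks BCNF: {AdmitDate}⁺ = {AdmitDate, BedNo}, so {AdmitDate} is not a superkey.
Its right-hand attributes {BedNo} are all prime, as are those of every other non-superkey FD — the relation is in 3NF.

3NF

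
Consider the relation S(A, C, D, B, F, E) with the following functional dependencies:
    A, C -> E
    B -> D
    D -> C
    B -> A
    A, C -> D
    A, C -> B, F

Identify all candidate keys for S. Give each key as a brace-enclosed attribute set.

{A, C}, {A, D}, {B}

{B}⁺ = {A, B, C, D, E, F}, which is every attribute, so {B} is a candidate key.
{A, C}⁺ = {A, B, C, D, E, F}, which is every attribute, so {A, C} is a candidate key.
{A, D}⁺ = {A, B, C, D, E, F}, which is every attribute, so {A, D} is a candidate key.
These are minimal and exhaustive — every other superkey contains one of them.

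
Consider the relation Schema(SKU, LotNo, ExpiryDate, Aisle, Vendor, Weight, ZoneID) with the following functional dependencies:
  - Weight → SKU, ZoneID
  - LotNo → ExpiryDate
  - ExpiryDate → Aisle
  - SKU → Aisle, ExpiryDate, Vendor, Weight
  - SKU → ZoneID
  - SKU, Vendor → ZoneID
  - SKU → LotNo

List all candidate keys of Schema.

Closure of {SKU} is {Aisle, ExpiryDate, LotNo, SKU, Vendor, Weight, ZoneID}, the whole schema; {SKU} is a candidate key.
Closure of {Weight} is {Aisle, ExpiryDate, LotNo, SKU, Vendor, Weight, ZoneID}, the whole schema; {Weight} is a candidate key.
These are minimal and exhaustive — every other superkey contains one of them.

{SKU}, {Weight}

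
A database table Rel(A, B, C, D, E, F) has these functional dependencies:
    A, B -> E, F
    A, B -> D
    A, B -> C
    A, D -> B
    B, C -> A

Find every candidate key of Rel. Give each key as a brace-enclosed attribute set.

{A, B}⁺ = {A, B, C, D, E, F}, which is every attribute, so {A, B} is a candidate key.
{A, D}⁺ = {A, B, C, D, E, F}, which is every attribute, so {A, D} is a candidate key.
{B, C}⁺ = {A, B, C, D, E, F}, which is every attribute, so {B, C} is a candidate key.
Any other superkey properly contains one of these, so there are no further candidate keys.

{A, B}, {A, D}, {B, C}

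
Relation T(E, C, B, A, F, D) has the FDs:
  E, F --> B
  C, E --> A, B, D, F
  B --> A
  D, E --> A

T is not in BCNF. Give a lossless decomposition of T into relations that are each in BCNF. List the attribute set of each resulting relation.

{A, B}; {B, E, F}; {C, D, E, F}

Candidate key of the original relation: {C, E}.
{A, B, C, D, E, F}: {E, F} determines {A, B, E, F} here but is not a superkey — split on E, F --> A, B, giving {A, B, E, F} and {C, D, E, F}.
{A, B, E, F}: {B} determines {A, B} here but is not a superkey — split on B --> A, giving {A, B} and {B, E, F}.
{A, B} is in BCNF.
{B, E, F} is in BCNF.
{C, D, E, F} is in BCNF.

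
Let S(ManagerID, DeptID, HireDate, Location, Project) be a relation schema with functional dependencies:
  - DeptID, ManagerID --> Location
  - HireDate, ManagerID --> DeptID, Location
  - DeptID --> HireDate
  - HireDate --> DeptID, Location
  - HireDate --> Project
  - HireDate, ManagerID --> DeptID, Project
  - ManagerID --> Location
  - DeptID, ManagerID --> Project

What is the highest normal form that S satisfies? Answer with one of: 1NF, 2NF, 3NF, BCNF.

1NF

Candidate keys: {DeptID, ManagerID}, {HireDate, ManagerID}. Prime attributes: {DeptID, HireDate, ManagerID}.
DeptID --> HireDate breaks BCNF: {DeptID}⁺ = {DeptID, HireDate, Location, Project}, so {DeptID} is not a superkey.
Because {Location} is non-prime and the left side of HireDate --> DeptID, Location is not a superkey, the relation is not in 3NF.
Since {DeptID} ⊂ {DeptID, ManagerID} and {DeptID}⁺ ⊇ {Location, Project} with {Location, Project} non-prime, there is a partial dependency; 2NF fails.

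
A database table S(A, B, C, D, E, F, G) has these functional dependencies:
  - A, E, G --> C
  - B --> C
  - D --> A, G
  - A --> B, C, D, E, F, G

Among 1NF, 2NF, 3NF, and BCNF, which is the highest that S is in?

Candidate keys: {A}, {D}. Prime attributes: {A, D}.
B --> C breaks BCNF: {B}⁺ = {B, C}, so {B} is not a superkey.
B --> C determines the non-prime attribute {C} from a non-superkey — 3NF is violated.
All keys have size 1, which rules out partial dependencies — 2NF is satisfied.

2NF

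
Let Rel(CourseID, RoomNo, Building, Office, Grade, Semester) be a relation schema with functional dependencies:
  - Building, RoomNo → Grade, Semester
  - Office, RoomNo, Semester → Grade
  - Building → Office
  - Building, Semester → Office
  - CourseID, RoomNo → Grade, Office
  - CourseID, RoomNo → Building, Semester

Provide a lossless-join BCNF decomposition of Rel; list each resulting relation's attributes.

{Building, CourseID, RoomNo}; {Building, Office}; {Building, RoomNo, Semester}; {Grade, Office, RoomNo, Semester}

Candidate key of the original relation: {CourseID, RoomNo}.
Within {Building, CourseID, Grade, Office, RoomNo, Semester}: {Building, RoomNo}⁺ ∩ {Building, CourseID, Grade, Office, RoomNo, Semester} = {Building, Grade, Office, RoomNo, Semester}, not the whole set, so Building, RoomNo → Grade, Office, Semester violates BCNF; decompose into {Building, Grade, Office, RoomNo, Semester} and {Building, CourseID, RoomNo}.
Within {Building, Grade, Office, RoomNo, Semester}: {Office, RoomNo, Semester}⁺ ∩ {Building, Grade, Office, RoomNo, Semester} = {Grade, Office, RoomNo, Semester}, not the whole set, so Office, RoomNo, Semester → Grade violates BCNF; decompose into {Grade, Office, RoomNo, Semester} and {Building, Office, RoomNo, Semester}.
{Grade, Office, RoomNo, Semester} has no BCNF violation.
Within {Building, Office, RoomNo, Semester}: {Building}⁺ ∩ {Building, Office, RoomNo, Semester} = {Building, Office}, not the whole set, so Building → Office violates BCNF; decompose into {Building, Office} and {Building, RoomNo, Semester}.
{Building, Office} has no BCNF violation.
{Building, RoomNo, Semester} has no BCNF violation.
{Building, CourseID, RoomNo} has no BCNF violation.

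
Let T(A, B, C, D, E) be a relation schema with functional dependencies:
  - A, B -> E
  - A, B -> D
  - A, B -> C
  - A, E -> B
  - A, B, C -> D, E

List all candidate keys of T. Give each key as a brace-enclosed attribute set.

{A, B}, {A, E}

No FD produces {A}, so it must be in every candidate key.
{A, B} is a candidate key since {A, B}⁺ = {A, B, C, D, E} covers every attribute.
{A, E} is a candidate key since {A, E}⁺ = {A, B, C, D, E} covers every attribute.
These are minimal and exhaustive — every other superkey contains one of them.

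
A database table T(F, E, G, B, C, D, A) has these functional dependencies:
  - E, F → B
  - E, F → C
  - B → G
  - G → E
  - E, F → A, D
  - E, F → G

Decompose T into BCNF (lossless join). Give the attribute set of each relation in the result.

{A, B, C, D, F}; {B, G}; {E, G}

Candidate keys of the original relation: {B, F}, {E, F}, {F, G}.
Within {A, B, C, D, E, F, G}: {B}⁺ ∩ {A, B, C, D, E, F, G} = {B, E, G}, not the whole set, so B → E, G violates BCNF; decompose into {B, E, G} and {A, B, C, D, F}.
Within {B, E, G}: {G}⁺ ∩ {B, E, G} = {E, G}, not the whole set, so G → E violates BCNF; decompose into {E, G} and {B, G}.
{E, G} is in BCNF.
{B, G} is in BCNF.
{A, B, C, D, F} is in BCNF.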